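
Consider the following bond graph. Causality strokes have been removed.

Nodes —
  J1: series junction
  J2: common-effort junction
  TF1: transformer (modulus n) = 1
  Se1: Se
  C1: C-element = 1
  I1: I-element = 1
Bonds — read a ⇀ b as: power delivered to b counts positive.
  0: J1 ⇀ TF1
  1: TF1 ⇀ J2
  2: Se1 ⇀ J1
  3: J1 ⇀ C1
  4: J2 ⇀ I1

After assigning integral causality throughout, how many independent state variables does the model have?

2  (C1, I1 all integral)

β2 |J1  (Se1: effort source, stroke at far end)
β3 |J1  (C1 integral (e out))
β0 |TF1  (only one flow-in slot at J1)
β1 |J2  (TF1 one-in-one-out from 0)
β4 |I1  (J2: bond 1 brought effort, rest push out)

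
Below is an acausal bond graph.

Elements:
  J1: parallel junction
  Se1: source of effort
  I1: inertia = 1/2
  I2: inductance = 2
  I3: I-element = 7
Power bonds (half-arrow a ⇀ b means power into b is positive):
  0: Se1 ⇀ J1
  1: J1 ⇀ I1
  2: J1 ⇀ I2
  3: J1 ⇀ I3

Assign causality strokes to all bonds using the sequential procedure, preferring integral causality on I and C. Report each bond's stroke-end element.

#0 |J1  (source Se1 imposes e)
#1 |I1  (0-jn J1 has e-setter on 0)
#2 |I2  (0-jn J1 has e-setter on 0)
#3 |I3  (J1: bond 0 brought effort, rest push out)

bond 0 →J1
bond 1 →I1
bond 2 →I2
bond 3 →I3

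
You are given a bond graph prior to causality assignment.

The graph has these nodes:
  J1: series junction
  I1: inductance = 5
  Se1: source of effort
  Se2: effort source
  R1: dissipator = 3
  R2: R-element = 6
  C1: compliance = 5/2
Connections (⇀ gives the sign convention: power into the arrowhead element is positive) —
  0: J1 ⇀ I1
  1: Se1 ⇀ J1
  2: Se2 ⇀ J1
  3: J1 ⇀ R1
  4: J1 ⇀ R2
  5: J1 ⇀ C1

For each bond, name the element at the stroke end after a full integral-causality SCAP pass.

#0 |I1
#1 |J1
#2 |J1
#3 |J1
#4 |J1
#5 |J1

bond 1 stroke→J1  (source Se1 imposes e)
bond 2 stroke→J1  (Se2 fixes effort; stroke away)
bond 0 stroke→I1  (I1: I, integral causality)
bond 3 stroke→J1  (J1: bond 0 brought flow, rest push out)
bond 4 stroke→J1  (1-jn J1 has f-setter on 0)
bond 5 stroke→J1  (common-f at J1 fixed by 0)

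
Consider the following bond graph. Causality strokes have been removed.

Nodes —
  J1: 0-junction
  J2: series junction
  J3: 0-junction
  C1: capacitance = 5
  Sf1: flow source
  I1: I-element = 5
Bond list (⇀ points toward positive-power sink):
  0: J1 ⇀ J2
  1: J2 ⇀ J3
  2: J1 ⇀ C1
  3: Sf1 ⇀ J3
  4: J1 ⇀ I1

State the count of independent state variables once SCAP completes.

2  (C1, I1 all integral)

#3 stroke→Sf1  (Sf1 (Sf) sets flow on bond)
#1 stroke→J3  (closing 0-jn rule on J3)
#0 stroke→J2  (1-jn J2 has f-setter on 1)
#2 stroke→J1  (C1 outputs effort q/C1)
#4 stroke→I1  (J1: bond 2 brought effort, rest push out)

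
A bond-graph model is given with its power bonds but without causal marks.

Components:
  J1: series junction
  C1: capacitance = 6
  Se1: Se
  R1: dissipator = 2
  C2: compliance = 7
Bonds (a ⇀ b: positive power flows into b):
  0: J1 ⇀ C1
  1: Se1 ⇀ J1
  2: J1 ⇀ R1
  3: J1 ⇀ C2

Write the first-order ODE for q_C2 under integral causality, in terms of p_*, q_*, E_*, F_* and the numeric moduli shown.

dq_C2/dt = E_Se1/2 - q_C1/12 - q_C2/14

b1 stroke at J1  (source Se1 imposes e)
b0 stroke at J1  (C1: C, integral causality)
b3 stroke at J1  (prefer integral on C2)
b2 stroke at R1  (J1: last free bond brings flow in)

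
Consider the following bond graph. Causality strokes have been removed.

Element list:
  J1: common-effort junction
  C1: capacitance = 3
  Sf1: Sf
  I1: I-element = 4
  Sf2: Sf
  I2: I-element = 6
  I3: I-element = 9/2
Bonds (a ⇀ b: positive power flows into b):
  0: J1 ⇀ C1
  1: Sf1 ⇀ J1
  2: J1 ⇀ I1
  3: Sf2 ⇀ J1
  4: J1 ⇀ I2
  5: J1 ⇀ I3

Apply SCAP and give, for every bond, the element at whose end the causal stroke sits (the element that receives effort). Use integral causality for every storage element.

bond 1 stroke→Sf1  (source Sf1 imposes f)
bond 3 stroke→Sf2  (source Sf2 imposes f)
bond 0 stroke→J1  (C1: C, integral causality)
bond 2 stroke→I1  (common-e at J1 fixed by 0)
bond 4 stroke→I2  (J1 effort already set via bond 0)
bond 5 stroke→I3  (common-e at J1 fixed by 0)

#0 stroke at J1
#1 stroke at Sf1
#2 stroke at I1
#3 stroke at Sf2
#4 stroke at I2
#5 stroke at I3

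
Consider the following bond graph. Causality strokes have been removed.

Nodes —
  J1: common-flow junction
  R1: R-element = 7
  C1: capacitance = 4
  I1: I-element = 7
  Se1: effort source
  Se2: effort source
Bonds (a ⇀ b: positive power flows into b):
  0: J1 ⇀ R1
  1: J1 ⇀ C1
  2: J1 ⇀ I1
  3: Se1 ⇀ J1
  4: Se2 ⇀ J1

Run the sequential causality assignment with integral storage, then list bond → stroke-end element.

bond 0 |J1
bond 1 |J1
bond 2 |I1
bond 3 |J1
bond 4 |J1

b3 stroke→J1  (Se1 fixes effort; stroke away)
b4 stroke→J1  (Se2: effort source, stroke at far end)
b1 stroke→J1  (C1 integral (e out))
b2 stroke→I1  (prefer integral on I1)
b0 stroke→J1  (J1 flow already set via bond 2)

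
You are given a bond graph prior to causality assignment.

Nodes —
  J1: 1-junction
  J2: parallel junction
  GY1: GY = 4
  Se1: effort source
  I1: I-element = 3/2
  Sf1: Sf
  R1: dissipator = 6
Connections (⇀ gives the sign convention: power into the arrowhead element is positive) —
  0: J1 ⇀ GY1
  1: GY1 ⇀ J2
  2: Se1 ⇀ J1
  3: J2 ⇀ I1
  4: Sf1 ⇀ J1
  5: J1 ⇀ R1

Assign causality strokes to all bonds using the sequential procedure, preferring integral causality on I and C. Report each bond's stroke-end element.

b0 →J1
b1 →J2
b2 →J1
b3 →I1
b4 →Sf1
b5 →J1

bond 2 stroke→J1  (source Se1 imposes e)
bond 4 stroke→Sf1  (Sf1: flow source, stroke at near end)
bond 0 stroke→J1  (J1 flow already set via bond 4)
bond 5 stroke→J1  (common-f at J1 fixed by 4)
bond 1 stroke→J2  (GY GY1: same side as bond 0)
bond 3 stroke→I1  (common-e at J2 fixed by 1)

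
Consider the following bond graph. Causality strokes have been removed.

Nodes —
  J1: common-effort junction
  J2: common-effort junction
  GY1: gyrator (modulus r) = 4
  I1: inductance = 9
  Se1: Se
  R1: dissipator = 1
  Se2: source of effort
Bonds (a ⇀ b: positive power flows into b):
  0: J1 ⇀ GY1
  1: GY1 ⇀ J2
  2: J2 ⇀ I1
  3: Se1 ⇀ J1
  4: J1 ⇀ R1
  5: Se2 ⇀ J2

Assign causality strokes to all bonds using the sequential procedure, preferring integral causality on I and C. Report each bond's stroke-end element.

#0 stroke→GY1
#1 stroke→GY1
#2 stroke→I1
#3 stroke→J1
#4 stroke→R1
#5 stroke→J2

#3 stroke at J1  (Se1 (Se) sets effort on bond)
#5 stroke at J2  (Se2: effort source, stroke at far end)
#0 stroke at GY1  (common-e at J1 fixed by 3)
#4 stroke at R1  (0-jn J1 has e-setter on 3)
#1 stroke at GY1  (J2 effort already set via bond 5)
#2 stroke at I1  (J2: bond 5 brought effort, rest push out)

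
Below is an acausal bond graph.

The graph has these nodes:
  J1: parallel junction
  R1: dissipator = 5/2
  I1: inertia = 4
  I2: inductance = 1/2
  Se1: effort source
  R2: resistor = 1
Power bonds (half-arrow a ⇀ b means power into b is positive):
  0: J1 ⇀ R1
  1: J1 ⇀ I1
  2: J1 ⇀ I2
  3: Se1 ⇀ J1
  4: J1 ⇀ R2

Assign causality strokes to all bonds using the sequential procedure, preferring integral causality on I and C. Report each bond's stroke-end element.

#0 stroke→R1
#1 stroke→I1
#2 stroke→I2
#3 stroke→J1
#4 stroke→R2

#3 |J1  (Se1: effort source, stroke at far end)
#0 |R1  (0-jn J1 has e-setter on 3)
#1 |I1  (common-e at J1 fixed by 3)
#2 |I2  (common-e at J1 fixed by 3)
#4 |R2  (J1 effort already set via bond 3)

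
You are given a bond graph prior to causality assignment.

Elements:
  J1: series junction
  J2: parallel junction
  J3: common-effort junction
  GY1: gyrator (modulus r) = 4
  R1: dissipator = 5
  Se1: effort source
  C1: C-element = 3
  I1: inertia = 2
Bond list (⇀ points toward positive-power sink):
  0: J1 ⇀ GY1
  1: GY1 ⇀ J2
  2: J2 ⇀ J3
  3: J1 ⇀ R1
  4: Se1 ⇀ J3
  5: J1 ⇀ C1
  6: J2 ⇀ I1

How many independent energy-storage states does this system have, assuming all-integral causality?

2  (C1, I1 all integral)

b4 →J3  (source Se1 imposes e)
b2 →J2  (J3: bond 4 brought effort, rest push out)
b1 →GY1  (J2 effort already set via bond 2)
b6 →I1  (0-jn J2 has e-setter on 2)
b0 →GY1  (GY1: gyrator matches bond 1)
b3 →J1  (J1 flow already set via bond 0)
b5 →J1  (J1: bond 0 brought flow, rest push out)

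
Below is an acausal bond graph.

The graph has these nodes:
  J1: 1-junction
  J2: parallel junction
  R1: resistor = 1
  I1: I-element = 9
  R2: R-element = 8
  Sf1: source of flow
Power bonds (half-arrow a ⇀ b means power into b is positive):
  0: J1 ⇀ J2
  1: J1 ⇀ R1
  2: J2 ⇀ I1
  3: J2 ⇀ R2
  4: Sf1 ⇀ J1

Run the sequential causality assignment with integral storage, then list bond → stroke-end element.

b0 stroke→J1
b1 stroke→J1
b2 stroke→I1
b3 stroke→J2
b4 stroke→Sf1

b4 |Sf1  (source Sf1 imposes f)
b0 |J1  (1-jn J1 has f-setter on 4)
b1 |J1  (J1: bond 4 brought flow, rest push out)
b2 |I1  (I1: I, integral causality)
b3 |J2  (J2 needs exactly one e-in)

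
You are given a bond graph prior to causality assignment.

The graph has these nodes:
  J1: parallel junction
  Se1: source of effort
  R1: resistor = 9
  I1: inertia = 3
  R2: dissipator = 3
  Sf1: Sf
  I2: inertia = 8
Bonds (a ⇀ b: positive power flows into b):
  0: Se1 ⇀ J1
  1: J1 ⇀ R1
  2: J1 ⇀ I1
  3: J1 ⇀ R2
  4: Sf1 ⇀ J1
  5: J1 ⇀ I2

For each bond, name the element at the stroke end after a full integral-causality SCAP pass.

#0 stroke→J1
#1 stroke→R1
#2 stroke→I1
#3 stroke→R2
#4 stroke→Sf1
#5 stroke→I2

b0 →J1  (Se1: effort source, stroke at far end)
b4 →Sf1  (Sf1 fixes flow; stroke at Sf1)
b1 →R1  (common-e at J1 fixed by 0)
b2 →I1  (common-e at J1 fixed by 0)
b3 →R2  (J1 effort already set via bond 0)
b5 →I2  (common-e at J1 fixed by 0)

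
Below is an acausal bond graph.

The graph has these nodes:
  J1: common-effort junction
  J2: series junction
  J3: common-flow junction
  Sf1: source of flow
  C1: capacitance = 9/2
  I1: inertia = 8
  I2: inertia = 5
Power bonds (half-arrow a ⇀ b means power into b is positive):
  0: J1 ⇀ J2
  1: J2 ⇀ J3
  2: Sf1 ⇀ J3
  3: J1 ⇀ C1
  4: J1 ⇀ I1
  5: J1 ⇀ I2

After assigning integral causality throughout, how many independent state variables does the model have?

3  (C1, I1, I2 all integral)

#2 →Sf1  (Sf1 (Sf) sets flow on bond)
#1 →J3  (1-jn J3 has f-setter on 2)
#0 →J2  (J2: bond 1 brought flow, rest push out)
#3 →J1  (prefer integral on C1)
#4 →I1  (common-e at J1 fixed by 3)
#5 →I2  (J1: bond 3 brought effort, rest push out)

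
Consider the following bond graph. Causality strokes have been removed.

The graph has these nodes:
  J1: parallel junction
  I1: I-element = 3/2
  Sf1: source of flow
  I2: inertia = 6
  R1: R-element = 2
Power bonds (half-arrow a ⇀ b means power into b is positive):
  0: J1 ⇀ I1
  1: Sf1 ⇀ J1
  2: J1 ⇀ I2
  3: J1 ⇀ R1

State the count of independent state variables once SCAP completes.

2  (I1, I2 all integral)

#1 →Sf1  (Sf1 (Sf) sets flow on bond)
#0 →I1  (I1 outputs flow p/I1)
#2 →I2  (I2 outputs flow p/I2)
#3 →J1  (only one effort-in slot at J1)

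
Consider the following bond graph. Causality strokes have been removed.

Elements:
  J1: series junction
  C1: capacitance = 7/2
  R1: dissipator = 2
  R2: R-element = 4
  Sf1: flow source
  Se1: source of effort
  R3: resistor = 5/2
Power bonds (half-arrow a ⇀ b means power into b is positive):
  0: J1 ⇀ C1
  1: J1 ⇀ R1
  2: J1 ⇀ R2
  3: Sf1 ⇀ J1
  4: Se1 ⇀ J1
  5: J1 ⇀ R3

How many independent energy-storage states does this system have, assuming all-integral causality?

1  (C1 all integral)

b3 |Sf1  (Sf1 fixes flow; stroke at Sf1)
b4 |J1  (Se1 fixes effort; stroke away)
b0 |J1  (J1 flow already set via bond 3)
b1 |J1  (J1 flow already set via bond 3)
b2 |J1  (J1 flow already set via bond 3)
b5 |J1  (J1 flow already set via bond 3)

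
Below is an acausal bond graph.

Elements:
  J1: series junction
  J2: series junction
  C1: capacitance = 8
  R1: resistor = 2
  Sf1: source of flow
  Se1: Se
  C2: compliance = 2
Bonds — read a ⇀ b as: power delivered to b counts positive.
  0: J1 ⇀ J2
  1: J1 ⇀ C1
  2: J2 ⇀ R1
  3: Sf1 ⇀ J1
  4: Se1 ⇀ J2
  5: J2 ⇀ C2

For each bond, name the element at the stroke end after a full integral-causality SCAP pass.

#0 |J1
#1 |J1
#2 |J2
#3 |Sf1
#4 |J2
#5 |J2

β3 stroke at Sf1  (Sf1 fixes flow; stroke at Sf1)
β4 stroke at J2  (Se1: effort source, stroke at far end)
β0 stroke at J1  (common-f at J1 fixed by 3)
β1 stroke at J1  (J1 flow already set via bond 3)
β2 stroke at J2  (J2 flow already set via bond 0)
β5 stroke at J2  (1-jn J2 has f-setter on 0)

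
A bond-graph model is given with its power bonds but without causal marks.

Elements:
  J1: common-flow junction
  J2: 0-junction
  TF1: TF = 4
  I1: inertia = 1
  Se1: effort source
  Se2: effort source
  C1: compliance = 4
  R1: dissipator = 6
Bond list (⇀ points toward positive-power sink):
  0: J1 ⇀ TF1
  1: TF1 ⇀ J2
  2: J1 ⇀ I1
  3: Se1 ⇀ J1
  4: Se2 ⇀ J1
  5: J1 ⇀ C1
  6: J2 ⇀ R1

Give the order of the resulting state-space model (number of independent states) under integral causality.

#3 |J1  (Se1 (Se) sets effort on bond)
#4 |J1  (Se2: effort source, stroke at far end)
#2 |I1  (I1: I, integral causality)
#0 |J1  (common-f at J1 fixed by 2)
#5 |J1  (J1 flow already set via bond 2)
#1 |TF1  (TF TF1: opposite of bond 0)
#6 |J2  (only one effort-in slot at J2)

2  (C1, I1 all integral)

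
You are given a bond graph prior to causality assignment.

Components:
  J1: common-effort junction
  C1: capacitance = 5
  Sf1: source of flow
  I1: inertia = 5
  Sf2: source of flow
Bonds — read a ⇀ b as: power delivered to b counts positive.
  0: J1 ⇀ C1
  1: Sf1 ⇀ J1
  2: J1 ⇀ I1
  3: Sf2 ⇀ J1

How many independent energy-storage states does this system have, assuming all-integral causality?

2  (C1, I1 all integral)

#1 →Sf1  (source Sf1 imposes f)
#3 →Sf2  (source Sf2 imposes f)
#0 →J1  (prefer integral on C1)
#2 →I1  (J1 effort already set via bond 0)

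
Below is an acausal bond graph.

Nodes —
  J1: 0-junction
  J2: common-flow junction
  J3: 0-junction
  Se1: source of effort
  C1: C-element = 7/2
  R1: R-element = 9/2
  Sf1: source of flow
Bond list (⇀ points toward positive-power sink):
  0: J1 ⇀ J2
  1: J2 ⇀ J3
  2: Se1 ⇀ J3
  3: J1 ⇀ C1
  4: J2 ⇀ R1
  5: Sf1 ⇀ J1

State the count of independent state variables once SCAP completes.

1  (C1 all integral)

β2 →J3  (Se1: effort source, stroke at far end)
β5 →Sf1  (Sf1: flow source, stroke at near end)
β1 →J2  (0-jn J3 has e-setter on 2)
β3 →J1  (prefer integral on C1)
β0 →J2  (common-e at J1 fixed by 3)
β4 →R1  (only one flow-in slot at J2)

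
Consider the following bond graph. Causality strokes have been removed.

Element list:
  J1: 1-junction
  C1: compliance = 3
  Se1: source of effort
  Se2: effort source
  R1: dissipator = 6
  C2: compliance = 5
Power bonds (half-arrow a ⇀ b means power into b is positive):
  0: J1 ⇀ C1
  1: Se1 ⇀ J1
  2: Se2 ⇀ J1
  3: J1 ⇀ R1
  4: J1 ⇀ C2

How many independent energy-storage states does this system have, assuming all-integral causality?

2  (C1, C2 all integral)

b1 stroke at J1  (Se1 fixes effort; stroke away)
b2 stroke at J1  (source Se2 imposes e)
b0 stroke at J1  (C1: C, integral causality)
b4 stroke at J1  (prefer integral on C2)
b3 stroke at R1  (closing 1-jn rule on J1)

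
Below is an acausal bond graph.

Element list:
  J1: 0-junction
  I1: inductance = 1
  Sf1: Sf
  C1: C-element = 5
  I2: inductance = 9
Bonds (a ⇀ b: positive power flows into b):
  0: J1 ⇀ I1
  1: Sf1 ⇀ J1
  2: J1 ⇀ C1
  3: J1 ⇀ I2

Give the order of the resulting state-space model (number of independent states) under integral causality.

#1 →Sf1  (Sf1 (Sf) sets flow on bond)
#0 →I1  (I1 outputs flow p/I1)
#2 →J1  (C1 integral (e out))
#3 →I2  (0-jn J1 has e-setter on 2)

3  (C1, I1, I2 all integral)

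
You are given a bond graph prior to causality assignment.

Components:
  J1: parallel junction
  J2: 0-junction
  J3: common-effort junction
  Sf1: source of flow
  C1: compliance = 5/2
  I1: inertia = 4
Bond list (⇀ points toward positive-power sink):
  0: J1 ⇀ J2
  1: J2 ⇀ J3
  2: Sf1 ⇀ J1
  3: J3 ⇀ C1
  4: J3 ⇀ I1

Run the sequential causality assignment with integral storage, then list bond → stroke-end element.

bond 0 stroke→J1
bond 1 stroke→J2
bond 2 stroke→Sf1
bond 3 stroke→J3
bond 4 stroke→I1

#2 |Sf1  (Sf1 (Sf) sets flow on bond)
#0 |J1  (only one effort-in slot at J1)
#1 |J2  (only one effort-in slot at J2)
#3 |J3  (C1: C, integral causality)
#4 |I1  (0-jn J3 has e-setter on 3)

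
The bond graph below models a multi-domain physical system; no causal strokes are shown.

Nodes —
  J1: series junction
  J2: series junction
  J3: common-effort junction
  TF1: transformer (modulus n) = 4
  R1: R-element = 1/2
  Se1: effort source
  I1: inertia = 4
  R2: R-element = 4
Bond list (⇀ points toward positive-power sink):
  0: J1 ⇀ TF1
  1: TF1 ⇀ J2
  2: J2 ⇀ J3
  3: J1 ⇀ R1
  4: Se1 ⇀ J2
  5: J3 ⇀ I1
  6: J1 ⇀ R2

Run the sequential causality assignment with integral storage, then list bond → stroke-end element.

bond 4 →J2  (Se1 (Se) sets effort on bond)
bond 5 →I1  (prefer integral on I1)
bond 2 →J3  (J3 needs exactly one e-in)
bond 1 →J2  (1-jn J2 has f-setter on 2)
bond 0 →TF1  (TF1: transformer flips bond 1)
bond 3 →J1  (common-f at J1 fixed by 0)
bond 6 →J1  (J1: bond 0 brought flow, rest push out)

#0 |TF1
#1 |J2
#2 |J3
#3 |J1
#4 |J2
#5 |I1
#6 |J1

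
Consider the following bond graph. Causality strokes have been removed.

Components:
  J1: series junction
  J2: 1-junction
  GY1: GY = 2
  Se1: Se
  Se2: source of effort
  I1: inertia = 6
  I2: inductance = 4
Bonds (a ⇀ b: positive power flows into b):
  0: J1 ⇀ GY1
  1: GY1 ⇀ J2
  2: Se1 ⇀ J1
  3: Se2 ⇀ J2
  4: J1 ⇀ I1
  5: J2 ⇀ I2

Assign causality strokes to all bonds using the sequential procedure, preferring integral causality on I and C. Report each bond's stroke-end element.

β2 →J1  (Se1 fixes effort; stroke away)
β3 →J2  (Se2: effort source, stroke at far end)
β4 →I1  (I1 outputs flow p/I1)
β0 →J1  (1-jn J1 has f-setter on 4)
β1 →J2  (GY1: gyrator matches bond 0)
β5 →I2  (closing 1-jn rule on J2)

#0 stroke at J1
#1 stroke at J2
#2 stroke at J1
#3 stroke at J2
#4 stroke at I1
#5 stroke at I2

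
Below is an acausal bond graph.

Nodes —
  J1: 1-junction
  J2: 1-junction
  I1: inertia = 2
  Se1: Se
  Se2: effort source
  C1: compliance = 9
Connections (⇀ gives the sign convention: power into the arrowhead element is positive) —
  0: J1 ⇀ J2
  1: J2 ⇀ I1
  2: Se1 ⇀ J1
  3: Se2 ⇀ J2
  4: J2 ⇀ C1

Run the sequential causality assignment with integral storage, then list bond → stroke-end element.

#2 →J1  (Se1: effort source, stroke at far end)
#3 →J2  (Se2 fixes effort; stroke away)
#0 →J2  (J1 needs exactly one f-in)
#1 →I1  (I1: I, integral causality)
#4 →J2  (common-f at J2 fixed by 1)

β0 stroke at J2
β1 stroke at I1
β2 stroke at J1
β3 stroke at J2
β4 stroke at J2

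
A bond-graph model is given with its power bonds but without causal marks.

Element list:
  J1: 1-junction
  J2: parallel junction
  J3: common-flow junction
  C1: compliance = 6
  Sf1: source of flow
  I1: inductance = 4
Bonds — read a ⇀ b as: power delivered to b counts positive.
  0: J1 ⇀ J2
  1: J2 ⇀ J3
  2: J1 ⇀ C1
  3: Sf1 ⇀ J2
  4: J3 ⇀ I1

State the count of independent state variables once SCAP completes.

2  (C1, I1 all integral)

β3 |Sf1  (Sf1 fixes flow; stroke at Sf1)
β2 |J1  (prefer integral on C1)
β0 |J2  (only one flow-in slot at J1)
β1 |J3  (common-e at J2 fixed by 0)
β4 |I1  (closing 1-jn rule on J3)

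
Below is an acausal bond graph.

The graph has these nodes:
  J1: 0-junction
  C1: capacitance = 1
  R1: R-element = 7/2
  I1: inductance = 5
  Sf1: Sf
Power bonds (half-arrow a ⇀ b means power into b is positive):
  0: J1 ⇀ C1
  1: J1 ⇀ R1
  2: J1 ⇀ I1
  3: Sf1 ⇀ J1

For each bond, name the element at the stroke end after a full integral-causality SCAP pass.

bond 0 →J1
bond 1 →R1
bond 2 →I1
bond 3 →Sf1

#3 stroke→Sf1  (source Sf1 imposes f)
#0 stroke→J1  (C1 outputs effort q/C1)
#1 stroke→R1  (J1 effort already set via bond 0)
#2 stroke→I1  (J1 effort already set via bond 0)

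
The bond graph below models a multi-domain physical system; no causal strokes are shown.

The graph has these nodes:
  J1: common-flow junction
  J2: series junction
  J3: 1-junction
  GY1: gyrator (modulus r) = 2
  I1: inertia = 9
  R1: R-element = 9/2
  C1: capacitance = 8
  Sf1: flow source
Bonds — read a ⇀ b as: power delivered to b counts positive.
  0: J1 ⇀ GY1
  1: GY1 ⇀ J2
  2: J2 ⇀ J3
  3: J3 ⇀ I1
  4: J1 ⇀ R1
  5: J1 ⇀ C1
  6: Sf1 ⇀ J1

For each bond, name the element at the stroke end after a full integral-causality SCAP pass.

b6 →Sf1  (Sf1: flow source, stroke at near end)
b0 →J1  (J1: bond 6 brought flow, rest push out)
b4 →J1  (J1: bond 6 brought flow, rest push out)
b5 →J1  (J1: bond 6 brought flow, rest push out)
b1 →J2  (through GY1, causality inverts; strokes same side of GY1)
b2 →J3  (only one flow-in slot at J2)
b3 →I1  (J3: last free bond brings flow in)

b0 stroke→J1
b1 stroke→J2
b2 stroke→J3
b3 stroke→I1
b4 stroke→J1
b5 stroke→J1
b6 stroke→Sf1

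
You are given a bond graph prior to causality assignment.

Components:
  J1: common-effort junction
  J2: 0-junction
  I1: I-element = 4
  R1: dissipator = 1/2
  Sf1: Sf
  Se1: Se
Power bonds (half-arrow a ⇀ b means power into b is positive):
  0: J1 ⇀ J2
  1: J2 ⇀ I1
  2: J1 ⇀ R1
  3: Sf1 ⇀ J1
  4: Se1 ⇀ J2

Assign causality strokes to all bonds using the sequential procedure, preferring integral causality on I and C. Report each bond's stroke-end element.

bond 3 →Sf1  (Sf1 (Sf) sets flow on bond)
bond 4 →J2  (Se1 fixes effort; stroke away)
bond 0 →J1  (0-jn J2 has e-setter on 4)
bond 1 →I1  (0-jn J2 has e-setter on 4)
bond 2 →R1  (common-e at J1 fixed by 0)

#0 stroke→J1
#1 stroke→I1
#2 stroke→R1
#3 stroke→Sf1
#4 stroke→J2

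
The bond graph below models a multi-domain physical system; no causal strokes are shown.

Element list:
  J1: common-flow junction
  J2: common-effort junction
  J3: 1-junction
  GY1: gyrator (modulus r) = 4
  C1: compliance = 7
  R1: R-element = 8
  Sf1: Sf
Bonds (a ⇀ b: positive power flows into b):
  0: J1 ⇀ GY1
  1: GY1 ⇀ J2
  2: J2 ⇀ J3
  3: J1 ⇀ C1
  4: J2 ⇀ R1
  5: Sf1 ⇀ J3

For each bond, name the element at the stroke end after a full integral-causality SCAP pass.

#0 →GY1
#1 →GY1
#2 →J3
#3 →J1
#4 →J2
#5 →Sf1

#5 stroke→Sf1  (Sf1 (Sf) sets flow on bond)
#2 stroke→J3  (common-f at J3 fixed by 5)
#3 stroke→J1  (prefer integral on C1)
#0 stroke→GY1  (J1 needs exactly one f-in)
#1 stroke→GY1  (GY1 both-in/both-out from 0)
#4 stroke→J2  (only one effort-in slot at J2)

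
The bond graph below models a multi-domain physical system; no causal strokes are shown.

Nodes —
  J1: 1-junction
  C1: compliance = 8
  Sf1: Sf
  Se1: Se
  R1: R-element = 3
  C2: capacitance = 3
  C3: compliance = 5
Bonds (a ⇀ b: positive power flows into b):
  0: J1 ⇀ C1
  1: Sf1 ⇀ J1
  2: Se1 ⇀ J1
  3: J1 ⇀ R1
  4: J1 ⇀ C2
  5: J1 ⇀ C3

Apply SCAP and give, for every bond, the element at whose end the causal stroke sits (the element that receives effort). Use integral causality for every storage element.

b1 →Sf1  (source Sf1 imposes f)
b2 →J1  (source Se1 imposes e)
b0 →J1  (J1: bond 1 brought flow, rest push out)
b3 →J1  (J1: bond 1 brought flow, rest push out)
b4 →J1  (common-f at J1 fixed by 1)
b5 →J1  (1-jn J1 has f-setter on 1)

#0 →J1
#1 →Sf1
#2 →J1
#3 →J1
#4 →J1
#5 →J1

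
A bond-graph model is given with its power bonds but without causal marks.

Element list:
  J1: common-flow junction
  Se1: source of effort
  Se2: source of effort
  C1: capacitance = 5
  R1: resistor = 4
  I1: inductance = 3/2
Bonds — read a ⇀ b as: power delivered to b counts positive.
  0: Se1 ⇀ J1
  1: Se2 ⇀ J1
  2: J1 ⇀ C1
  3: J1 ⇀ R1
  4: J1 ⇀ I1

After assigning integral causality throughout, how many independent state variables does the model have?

b0 →J1  (Se1 fixes effort; stroke away)
b1 →J1  (Se2: effort source, stroke at far end)
b2 →J1  (C1 outputs effort q/C1)
b4 →I1  (I1 outputs flow p/I1)
b3 →J1  (common-f at J1 fixed by 4)

2  (C1, I1 all integral)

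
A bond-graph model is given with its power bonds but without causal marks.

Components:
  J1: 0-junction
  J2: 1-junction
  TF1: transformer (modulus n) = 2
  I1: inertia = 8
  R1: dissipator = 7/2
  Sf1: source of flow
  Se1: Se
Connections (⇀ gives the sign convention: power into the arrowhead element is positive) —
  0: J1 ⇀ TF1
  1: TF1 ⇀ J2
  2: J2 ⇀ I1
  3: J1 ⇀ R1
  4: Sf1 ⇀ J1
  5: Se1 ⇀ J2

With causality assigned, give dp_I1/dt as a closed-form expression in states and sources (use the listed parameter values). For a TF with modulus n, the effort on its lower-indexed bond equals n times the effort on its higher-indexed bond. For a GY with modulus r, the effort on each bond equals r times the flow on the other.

dp_I1/dt = E_Se1 + 7*F_Sf1/4 - 7*p_I1/64

b4 stroke→Sf1  (Sf1 fixes flow; stroke at Sf1)
b5 stroke→J2  (Se1 (Se) sets effort on bond)
b2 stroke→I1  (prefer integral on I1)
b1 stroke→J2  (1-jn J2 has f-setter on 2)
b0 stroke→TF1  (TF1 one-in-one-out from 1)
b3 stroke→J1  (J1 needs exactly one e-in)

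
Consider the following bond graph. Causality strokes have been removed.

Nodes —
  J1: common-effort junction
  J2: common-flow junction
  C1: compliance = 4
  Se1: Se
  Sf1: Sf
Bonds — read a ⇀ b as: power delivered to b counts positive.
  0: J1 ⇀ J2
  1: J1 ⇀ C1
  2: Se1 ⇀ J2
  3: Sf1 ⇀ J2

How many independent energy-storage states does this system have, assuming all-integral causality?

β2 |J2  (Se1: effort source, stroke at far end)
β3 |Sf1  (Sf1 (Sf) sets flow on bond)
β0 |J2  (J2 flow already set via bond 3)
β1 |J1  (only one effort-in slot at J1)

1  (C1 all integral)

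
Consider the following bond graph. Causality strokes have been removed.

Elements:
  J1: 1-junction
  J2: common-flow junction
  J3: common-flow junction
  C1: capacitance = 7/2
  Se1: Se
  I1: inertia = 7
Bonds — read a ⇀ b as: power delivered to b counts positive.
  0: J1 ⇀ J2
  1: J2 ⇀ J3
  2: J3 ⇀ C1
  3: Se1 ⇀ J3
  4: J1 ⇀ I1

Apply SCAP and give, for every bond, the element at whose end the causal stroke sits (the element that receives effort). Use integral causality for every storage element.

#0 stroke at J1
#1 stroke at J2
#2 stroke at J3
#3 stroke at J3
#4 stroke at I1

#3 →J3  (source Se1 imposes e)
#2 →J3  (C1: C, integral causality)
#1 →J2  (J3 needs exactly one f-in)
#0 →J1  (J2 needs exactly one f-in)
#4 →I1  (only one flow-in slot at J1)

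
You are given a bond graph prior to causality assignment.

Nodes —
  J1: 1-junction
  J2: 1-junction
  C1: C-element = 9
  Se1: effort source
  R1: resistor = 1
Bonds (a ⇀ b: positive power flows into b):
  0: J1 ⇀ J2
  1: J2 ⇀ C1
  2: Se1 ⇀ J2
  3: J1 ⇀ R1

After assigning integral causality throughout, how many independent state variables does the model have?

bond 2 |J2  (source Se1 imposes e)
bond 1 |J2  (prefer integral on C1)
bond 0 |J1  (J2: last free bond brings flow in)
bond 3 |R1  (J1 needs exactly one f-in)

1  (C1 all integral)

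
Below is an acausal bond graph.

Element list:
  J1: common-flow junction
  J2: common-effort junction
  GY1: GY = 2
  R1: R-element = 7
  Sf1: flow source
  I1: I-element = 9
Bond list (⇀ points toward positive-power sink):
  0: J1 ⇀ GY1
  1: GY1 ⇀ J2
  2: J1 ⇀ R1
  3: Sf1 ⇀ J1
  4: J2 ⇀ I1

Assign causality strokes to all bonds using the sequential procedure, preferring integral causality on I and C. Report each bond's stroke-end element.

β3 →Sf1  (Sf1 fixes flow; stroke at Sf1)
β0 →J1  (common-f at J1 fixed by 3)
β2 →J1  (J1 flow already set via bond 3)
β1 →J2  (GY GY1: same side as bond 0)
β4 →I1  (common-e at J2 fixed by 1)

#0 stroke at J1
#1 stroke at J2
#2 stroke at J1
#3 stroke at Sf1
#4 stroke at I1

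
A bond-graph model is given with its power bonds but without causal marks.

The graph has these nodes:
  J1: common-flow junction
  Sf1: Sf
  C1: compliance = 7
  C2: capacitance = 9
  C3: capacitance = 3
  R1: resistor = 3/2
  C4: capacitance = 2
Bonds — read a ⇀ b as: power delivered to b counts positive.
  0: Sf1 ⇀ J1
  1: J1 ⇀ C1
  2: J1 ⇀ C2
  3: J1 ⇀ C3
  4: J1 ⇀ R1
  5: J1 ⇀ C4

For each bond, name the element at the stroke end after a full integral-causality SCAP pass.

b0 →Sf1  (Sf1 fixes flow; stroke at Sf1)
b1 →J1  (J1: bond 0 brought flow, rest push out)
b2 →J1  (1-jn J1 has f-setter on 0)
b3 →J1  (J1: bond 0 brought flow, rest push out)
b4 →J1  (1-jn J1 has f-setter on 0)
b5 →J1  (J1: bond 0 brought flow, rest push out)

b0 |Sf1
b1 |J1
b2 |J1
b3 |J1
b4 |J1
b5 |J1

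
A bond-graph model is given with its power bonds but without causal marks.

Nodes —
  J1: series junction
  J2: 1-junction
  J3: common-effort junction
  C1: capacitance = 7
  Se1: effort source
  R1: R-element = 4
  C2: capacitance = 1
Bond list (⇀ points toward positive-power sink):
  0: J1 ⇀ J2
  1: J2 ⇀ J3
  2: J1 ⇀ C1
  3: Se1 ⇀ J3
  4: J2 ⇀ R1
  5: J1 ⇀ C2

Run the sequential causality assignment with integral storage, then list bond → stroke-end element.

#0 →J2
#1 →J2
#2 →J1
#3 →J3
#4 →R1
#5 →J1

bond 3 stroke at J3  (Se1 (Se) sets effort on bond)
bond 1 stroke at J2  (common-e at J3 fixed by 3)
bond 2 stroke at J1  (C1 integral (e out))
bond 5 stroke at J1  (C2 outputs effort q/C2)
bond 0 stroke at J2  (J1: last free bond brings flow in)
bond 4 stroke at R1  (only one flow-in slot at J2)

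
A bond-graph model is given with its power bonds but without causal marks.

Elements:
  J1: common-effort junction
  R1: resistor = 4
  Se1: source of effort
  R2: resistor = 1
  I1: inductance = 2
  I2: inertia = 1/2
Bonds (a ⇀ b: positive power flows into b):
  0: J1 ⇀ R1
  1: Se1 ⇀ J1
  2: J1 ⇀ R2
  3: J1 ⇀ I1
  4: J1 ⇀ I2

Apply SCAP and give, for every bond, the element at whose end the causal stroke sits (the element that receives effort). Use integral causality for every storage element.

bond 0 stroke→R1
bond 1 stroke→J1
bond 2 stroke→R2
bond 3 stroke→I1
bond 4 stroke→I2

β1 →J1  (Se1: effort source, stroke at far end)
β0 →R1  (common-e at J1 fixed by 1)
β2 →R2  (J1: bond 1 brought effort, rest push out)
β3 →I1  (common-e at J1 fixed by 1)
β4 →I2  (J1: bond 1 brought effort, rest push out)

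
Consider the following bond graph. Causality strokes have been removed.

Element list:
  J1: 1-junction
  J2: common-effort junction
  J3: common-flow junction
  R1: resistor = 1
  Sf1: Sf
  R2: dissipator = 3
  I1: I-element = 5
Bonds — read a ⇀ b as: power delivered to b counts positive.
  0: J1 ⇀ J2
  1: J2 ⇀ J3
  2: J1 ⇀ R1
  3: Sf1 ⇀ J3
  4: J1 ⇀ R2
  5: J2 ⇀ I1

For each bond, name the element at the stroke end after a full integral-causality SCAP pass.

#0 |J2
#1 |J3
#2 |J1
#3 |Sf1
#4 |J1
#5 |I1

β3 stroke at Sf1  (Sf1 fixes flow; stroke at Sf1)
β1 stroke at J3  (common-f at J3 fixed by 3)
β5 stroke at I1  (I1: I, integral causality)
β0 stroke at J2  (closing 0-jn rule on J2)
β2 stroke at J1  (1-jn J1 has f-setter on 0)
β4 stroke at J1  (J1 flow already set via bond 0)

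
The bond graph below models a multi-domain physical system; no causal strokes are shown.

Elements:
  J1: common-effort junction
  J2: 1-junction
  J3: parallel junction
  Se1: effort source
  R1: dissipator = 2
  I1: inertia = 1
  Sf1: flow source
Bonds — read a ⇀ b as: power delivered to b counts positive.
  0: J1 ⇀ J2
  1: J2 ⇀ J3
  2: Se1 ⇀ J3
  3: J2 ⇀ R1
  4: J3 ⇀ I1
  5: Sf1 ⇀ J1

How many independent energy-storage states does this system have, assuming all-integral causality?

β2 |J3  (Se1: effort source, stroke at far end)
β5 |Sf1  (source Sf1 imposes f)
β0 |J1  (closing 0-jn rule on J1)
β1 |J2  (1-jn J2 has f-setter on 0)
β3 |J2  (J2: bond 0 brought flow, rest push out)
β4 |I1  (J3: bond 2 brought effort, rest push out)

1  (I1 all integral)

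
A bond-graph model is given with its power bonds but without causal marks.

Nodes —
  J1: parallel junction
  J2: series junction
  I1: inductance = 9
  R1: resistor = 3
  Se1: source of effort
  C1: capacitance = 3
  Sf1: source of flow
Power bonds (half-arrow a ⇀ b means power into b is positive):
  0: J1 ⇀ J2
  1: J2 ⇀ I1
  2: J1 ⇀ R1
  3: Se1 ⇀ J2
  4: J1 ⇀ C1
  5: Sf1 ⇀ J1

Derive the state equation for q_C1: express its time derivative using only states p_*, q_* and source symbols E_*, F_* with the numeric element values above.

#3 →J2  (Se1 (Se) sets effort on bond)
#5 →Sf1  (Sf1 fixes flow; stroke at Sf1)
#1 →I1  (I1: I, integral causality)
#0 →J2  (1-jn J2 has f-setter on 1)
#4 →J1  (prefer integral on C1)
#2 →R1  (common-e at J1 fixed by 4)

dq_C1/dt = F_Sf1 - p_I1/9 - q_C1/9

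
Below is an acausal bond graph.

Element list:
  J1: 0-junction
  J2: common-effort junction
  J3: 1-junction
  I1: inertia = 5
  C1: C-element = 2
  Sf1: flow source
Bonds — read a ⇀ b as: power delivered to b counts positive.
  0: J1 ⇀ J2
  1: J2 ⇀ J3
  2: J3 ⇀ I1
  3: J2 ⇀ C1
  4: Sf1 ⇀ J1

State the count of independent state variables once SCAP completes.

2  (C1, I1 all integral)

β4 |Sf1  (Sf1 fixes flow; stroke at Sf1)
β0 |J1  (J1 needs exactly one e-in)
β2 |I1  (prefer integral on I1)
β1 |J3  (common-f at J3 fixed by 2)
β3 |J2  (closing 0-jn rule on J2)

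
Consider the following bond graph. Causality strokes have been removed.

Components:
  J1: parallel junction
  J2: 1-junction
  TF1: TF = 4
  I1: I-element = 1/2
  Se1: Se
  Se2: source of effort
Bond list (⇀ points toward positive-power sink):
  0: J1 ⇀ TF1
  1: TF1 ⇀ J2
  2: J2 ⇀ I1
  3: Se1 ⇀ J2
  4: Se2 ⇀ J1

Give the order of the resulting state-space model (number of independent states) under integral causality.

1  (I1 all integral)

bond 3 →J2  (source Se1 imposes e)
bond 4 →J1  (Se2: effort source, stroke at far end)
bond 0 →TF1  (J1 effort already set via bond 4)
bond 1 →J2  (TF1 one-in-one-out from 0)
bond 2 →I1  (J2 needs exactly one f-in)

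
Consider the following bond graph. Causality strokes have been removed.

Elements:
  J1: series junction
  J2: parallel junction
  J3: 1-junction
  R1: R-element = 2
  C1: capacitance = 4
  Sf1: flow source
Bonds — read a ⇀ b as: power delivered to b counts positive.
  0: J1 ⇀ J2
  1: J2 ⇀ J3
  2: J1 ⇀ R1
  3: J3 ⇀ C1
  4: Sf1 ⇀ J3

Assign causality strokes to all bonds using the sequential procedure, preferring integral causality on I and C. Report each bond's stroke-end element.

β4 →Sf1  (source Sf1 imposes f)
β1 →J3  (J3: bond 4 brought flow, rest push out)
β3 →J3  (J3: bond 4 brought flow, rest push out)
β0 →J2  (closing 0-jn rule on J2)
β2 →J1  (1-jn J1 has f-setter on 0)

b0 stroke→J2
b1 stroke→J3
b2 stroke→J1
b3 stroke→J3
b4 stroke→Sf1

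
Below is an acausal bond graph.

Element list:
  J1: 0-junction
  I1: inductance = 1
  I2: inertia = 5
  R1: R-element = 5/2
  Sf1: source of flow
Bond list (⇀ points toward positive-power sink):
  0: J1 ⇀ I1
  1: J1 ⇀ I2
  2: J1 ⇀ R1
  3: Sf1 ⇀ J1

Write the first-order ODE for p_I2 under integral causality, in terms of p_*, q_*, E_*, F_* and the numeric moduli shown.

dp_I2/dt = 5*F_Sf1/2 - 5*p_I1/2 - p_I2/2

β3 stroke→Sf1  (Sf1 fixes flow; stroke at Sf1)
β0 stroke→I1  (I1 integral (f out))
β1 stroke→I2  (I2: I, integral causality)
β2 stroke→J1  (J1: last free bond brings effort in)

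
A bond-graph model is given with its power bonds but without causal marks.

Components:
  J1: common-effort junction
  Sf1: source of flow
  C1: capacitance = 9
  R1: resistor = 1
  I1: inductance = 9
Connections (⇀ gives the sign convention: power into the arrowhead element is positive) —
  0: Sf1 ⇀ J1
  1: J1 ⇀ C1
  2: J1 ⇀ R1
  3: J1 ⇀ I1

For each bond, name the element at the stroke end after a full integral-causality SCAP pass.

bond 0 stroke at Sf1  (Sf1 fixes flow; stroke at Sf1)
bond 1 stroke at J1  (C1: C, integral causality)
bond 2 stroke at R1  (J1 effort already set via bond 1)
bond 3 stroke at I1  (J1 effort already set via bond 1)

#0 stroke→Sf1
#1 stroke→J1
#2 stroke→R1
#3 stroke→I1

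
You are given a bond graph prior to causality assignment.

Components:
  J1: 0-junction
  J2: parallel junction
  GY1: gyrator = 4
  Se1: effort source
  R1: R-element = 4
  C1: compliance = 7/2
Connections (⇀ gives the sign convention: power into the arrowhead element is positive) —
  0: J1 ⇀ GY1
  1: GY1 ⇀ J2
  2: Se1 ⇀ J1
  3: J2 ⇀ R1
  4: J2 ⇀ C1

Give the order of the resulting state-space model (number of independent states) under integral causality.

b2 |J1  (Se1 fixes effort; stroke away)
b0 |GY1  (common-e at J1 fixed by 2)
b1 |GY1  (GY1 both-in/both-out from 0)
b4 |J2  (C1: C, integral causality)
b3 |R1  (common-e at J2 fixed by 4)

1  (C1 all integral)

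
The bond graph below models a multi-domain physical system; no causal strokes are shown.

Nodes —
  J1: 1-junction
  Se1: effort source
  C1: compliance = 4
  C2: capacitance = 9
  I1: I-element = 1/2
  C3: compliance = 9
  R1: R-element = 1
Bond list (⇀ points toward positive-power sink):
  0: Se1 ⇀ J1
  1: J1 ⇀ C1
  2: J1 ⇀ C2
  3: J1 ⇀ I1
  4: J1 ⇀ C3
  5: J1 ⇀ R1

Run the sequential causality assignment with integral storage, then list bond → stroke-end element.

#0 →J1  (Se1: effort source, stroke at far end)
#1 →J1  (prefer integral on C1)
#2 →J1  (C2: C, integral causality)
#3 →I1  (I1: I, integral causality)
#4 →J1  (1-jn J1 has f-setter on 3)
#5 →J1  (J1 flow already set via bond 3)

#0 stroke at J1
#1 stroke at J1
#2 stroke at J1
#3 stroke at I1
#4 stroke at J1
#5 stroke at J1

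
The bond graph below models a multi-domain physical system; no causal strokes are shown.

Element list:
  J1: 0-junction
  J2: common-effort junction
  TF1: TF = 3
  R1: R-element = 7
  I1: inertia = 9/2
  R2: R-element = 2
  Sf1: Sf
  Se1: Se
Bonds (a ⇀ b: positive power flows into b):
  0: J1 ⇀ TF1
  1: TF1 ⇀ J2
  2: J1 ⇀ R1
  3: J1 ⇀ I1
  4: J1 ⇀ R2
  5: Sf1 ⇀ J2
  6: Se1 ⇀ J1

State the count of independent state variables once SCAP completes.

#5 |Sf1  (Sf1 (Sf) sets flow on bond)
#6 |J1  (source Se1 imposes e)
#0 |TF1  (J1 effort already set via bond 6)
#2 |R1  (0-jn J1 has e-setter on 6)
#3 |I1  (J1: bond 6 brought effort, rest push out)
#4 |R2  (J1 effort already set via bond 6)
#1 |J2  (J2 needs exactly one e-in)

1  (I1 all integral)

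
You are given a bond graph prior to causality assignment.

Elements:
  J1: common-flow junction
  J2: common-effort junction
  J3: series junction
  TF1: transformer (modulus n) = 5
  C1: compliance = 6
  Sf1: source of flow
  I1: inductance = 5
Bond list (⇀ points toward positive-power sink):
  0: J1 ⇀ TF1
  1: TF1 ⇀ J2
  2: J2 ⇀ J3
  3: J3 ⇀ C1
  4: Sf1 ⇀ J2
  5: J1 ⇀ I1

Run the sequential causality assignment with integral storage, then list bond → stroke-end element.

bond 4 stroke at Sf1  (Sf1 fixes flow; stroke at Sf1)
bond 3 stroke at J3  (C1 outputs effort q/C1)
bond 2 stroke at J2  (J3: last free bond brings flow in)
bond 1 stroke at TF1  (0-jn J2 has e-setter on 2)
bond 0 stroke at J1  (TF TF1: opposite of bond 1)
bond 5 stroke at I1  (closing 1-jn rule on J1)

#0 stroke→J1
#1 stroke→TF1
#2 stroke→J2
#3 stroke→J3
#4 stroke→Sf1
#5 stroke→I1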